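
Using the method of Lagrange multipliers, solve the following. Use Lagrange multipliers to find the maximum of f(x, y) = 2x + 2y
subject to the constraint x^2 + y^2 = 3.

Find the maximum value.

Set up Lagrange conditions: grad f = lambda * grad g
  2 = 2*lambda*x
  2 = 2*lambda*y
From these: x/y = 2/2, so x = 2t, y = 2t for some t.
Substitute into constraint: (2t)^2 + (2t)^2 = 3
  t^2 * 8 = 3
  t = sqrt(3/8)
Maximum = 2*x + 2*y = (2^2 + 2^2)*t = 8 * sqrt(3/8) = sqrt(24)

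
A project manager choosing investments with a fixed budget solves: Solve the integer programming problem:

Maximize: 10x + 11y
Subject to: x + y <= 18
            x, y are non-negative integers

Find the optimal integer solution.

Objective: 10x + 11y, constraint: x + y <= 18
Coefficient of y is 11 > coefficient of x is 10, so allocate the entire budget to y.
Optimal: x = 0, y = 18, value = 198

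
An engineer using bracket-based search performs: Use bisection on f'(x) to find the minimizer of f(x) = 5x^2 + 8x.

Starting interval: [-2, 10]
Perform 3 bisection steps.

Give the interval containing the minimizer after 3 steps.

Finding critical point of f(x) = 5x^2 + 8x using bisection on f'(x) = 10x + 8.
f'(x) = 0 when x = -4/5.
Starting interval: [-2, 10]
Step 1: mid = 4, f'(mid) = 48, new interval = [-2, 4]
Step 2: mid = 1, f'(mid) = 18, new interval = [-2, 1]
Step 3: mid = -1/2, f'(mid) = 3, new interval = [-2, -1/2]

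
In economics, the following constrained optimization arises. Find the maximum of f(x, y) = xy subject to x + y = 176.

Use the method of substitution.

Substitute y = 176 - x into f(x,y) = xy:
g(x) = x(176 - x) = 176x - x^2
g'(x) = 176 - 2x = 0  =>  x = 88
y = 176 - 88 = 88
Maximum value = 88 * 88 = 7744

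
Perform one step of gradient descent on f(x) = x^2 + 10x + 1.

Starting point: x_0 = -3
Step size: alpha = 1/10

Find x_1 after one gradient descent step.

f(x) = x^2 + 10x + 1
f'(x) = 2x + 10
f'(-3) = 2*-3 + (10) = 4
x_1 = x_0 - alpha * f'(x_0) = -3 - 1/10 * 4 = -17/5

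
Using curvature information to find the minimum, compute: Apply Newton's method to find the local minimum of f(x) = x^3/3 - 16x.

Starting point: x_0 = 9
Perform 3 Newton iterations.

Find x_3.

f(x) = x^3/3 - 16x
f'(x) = x^2 - 16, f''(x) = 2x
Newton update: x_{n+1} = x_n - (x_n^2 - 16)/(2*x_n)
Step 1: x_0 = 9, f'=65, f''=18, x_1 = 97/18
Step 2: x_1 = 97/18, f'=4225/324, f''=97/9, x_2 = 14593/3492
Step 3: x_2 = 14593/3492, f'=17850625/12194064, f''=14593/1746, x_3 = 408060673/101917512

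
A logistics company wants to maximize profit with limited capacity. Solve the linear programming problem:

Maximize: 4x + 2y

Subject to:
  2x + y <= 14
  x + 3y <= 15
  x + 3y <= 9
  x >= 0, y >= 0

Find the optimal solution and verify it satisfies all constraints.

Feasible vertices: (0, 0), (0, 3), (33/5, 4/5), (7, 0)
Objective 4x + 2y at each vertex:
  (0, 0): 0
  (0, 3): 6
  (33/5, 4/5): 28
  (7, 0): 28
Maximum is 28 at (33/5, 4/5).
Verify constraints at (x, y) = (33/5, 4/5):
  2*(33/5) + 1*(4/5) = 14 <= 14 (active)
  1*(33/5) + 3*(4/5) = 9 <= 15
  1*(33/5) + 3*(4/5) = 9 <= 9 (active)
  x = 33/5 >= 0, y = 4/5 >= 0. All constraints satisfied.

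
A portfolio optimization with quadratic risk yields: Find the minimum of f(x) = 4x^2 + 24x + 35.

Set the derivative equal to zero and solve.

f(x) = 4x^2 + 24x + 35
f'(x) = 8x + (24) = 0
x = -24/8 = -3
f(-3) = -1
Since f''(x) = 8 > 0, this is a minimum.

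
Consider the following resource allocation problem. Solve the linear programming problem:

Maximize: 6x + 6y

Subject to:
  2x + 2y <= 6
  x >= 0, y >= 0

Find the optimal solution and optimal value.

The feasible region has vertices at [(0, 0), (3, 0), (0, 3)].
Checking objective 6x + 6y at each vertex:
  (0, 0): 6*0 + 6*0 = 0
  (3, 0): 6*3 + 6*0 = 18
  (0, 3): 6*0 + 6*3 = 18
Maximum is 18 at (3, 0).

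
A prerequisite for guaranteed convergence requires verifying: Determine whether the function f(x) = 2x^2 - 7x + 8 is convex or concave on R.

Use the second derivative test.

f(x) = 2x^2 - 7x + 8
f'(x) = 4x - 7
f''(x) = 4
Since f''(x) = 4 > 0 for all x, f is convex on R.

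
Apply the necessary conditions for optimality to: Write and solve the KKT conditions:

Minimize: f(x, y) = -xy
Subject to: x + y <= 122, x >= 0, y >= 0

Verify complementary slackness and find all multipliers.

Problem: min -xy s.t. x + y <= 122 (multiplier lambda), x >= 0 (mu_x), y >= 0 (mu_y)
KKT stationarity: -y + lambda - mu_x = 0, -x + lambda - mu_y = 0, with lambda, mu_x, mu_y >= 0
Complementary slackness: lambda*(x + y - 122) = 0, mu_x*x = 0, mu_y*y = 0
If lambda = 0: y = -mu_x <= 0 and x = -mu_y <= 0 force x = y = 0 with f = 0; but x = y = 61 is feasible with f = -3721 < 0, so this is not the minimum. Hence lambda > 0 and x + y = 122.
Try x > 0, y > 0 (so mu_x = mu_y = 0): y = lambda, x = lambda => x = y = lambda
x + y = 122 => 2*lambda = 122 => lambda = 61
x* = y* = 61 > 0, consistent with mu_x = mu_y = 0.
(Any feasible point with x = 0 or y = 0 has f = 0 > -3721, so the minimum is not on those boundaries.)
min(-xy) = -3721 (i.e. max xy = 3721)
Multipliers: lambda = 61, mu_x = 0, mu_y = 0
Complementary slackness: lambda*(x + y - 122) = 61*(61 + 61 - 122) = 0, mu_x*x = 0*61 = 0, mu_y*y = 0*61 = 0. Satisfied.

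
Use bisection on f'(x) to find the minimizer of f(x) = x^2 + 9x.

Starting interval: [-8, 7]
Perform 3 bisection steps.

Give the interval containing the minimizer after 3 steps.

Finding critical point of f(x) = x^2 + 9x using bisection on f'(x) = 2x + 9.
f'(x) = 0 when x = -9/2.
Starting interval: [-8, 7]
Step 1: mid = -1/2, f'(mid) = 8, new interval = [-8, -1/2]
Step 2: mid = -17/4, f'(mid) = 1/2, new interval = [-8, -17/4]
Step 3: mid = -49/8, f'(mid) = -13/4, new interval = [-49/8, -17/4]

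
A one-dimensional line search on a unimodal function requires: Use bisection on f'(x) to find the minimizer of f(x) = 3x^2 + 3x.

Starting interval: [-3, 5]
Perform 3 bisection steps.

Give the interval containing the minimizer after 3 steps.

Finding critical point of f(x) = 3x^2 + 3x using bisection on f'(x) = 6x + 3.
f'(x) = 0 when x = -1/2.
Starting interval: [-3, 5]
Step 1: mid = 1, f'(mid) = 9, new interval = [-3, 1]
Step 2: mid = -1, f'(mid) = -3, new interval = [-1, 1]
Step 3: mid = 0, f'(mid) = 3, new interval = [-1, 0]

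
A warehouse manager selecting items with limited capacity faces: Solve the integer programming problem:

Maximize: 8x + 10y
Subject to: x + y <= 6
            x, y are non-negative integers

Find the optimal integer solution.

Objective: 8x + 10y, constraint: x + y <= 6
Coefficient of y is 10 > coefficient of x is 8, so allocate the entire budget to y.
Optimal: x = 0, y = 6, value = 60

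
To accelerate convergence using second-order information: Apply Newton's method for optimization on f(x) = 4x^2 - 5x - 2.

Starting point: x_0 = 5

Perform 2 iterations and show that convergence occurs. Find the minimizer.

f(x) = 4x^2 - 5x - 2, f'(x) = 8x + (-5), f''(x) = 8
Step 1: f'(5) = 35, x_1 = 5 - 35/8 = 5/8
Step 2: f'(5/8) = 0, x_2 = 5/8 (converged)
Newton's method converges in 1 step for quadratics.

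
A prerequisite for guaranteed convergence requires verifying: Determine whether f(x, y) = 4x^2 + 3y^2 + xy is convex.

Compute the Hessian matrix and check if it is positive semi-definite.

f(x,y) = 4x^2 + 3y^2 + xy
Hessian H = [[8, 1], [1, 6]]
trace(H) = 14, det(H) = 47
Eigenvalues: (14 +/- sqrt(8)) / 2 = 8.414, 5.586
Since both eigenvalues > 0, f is convex.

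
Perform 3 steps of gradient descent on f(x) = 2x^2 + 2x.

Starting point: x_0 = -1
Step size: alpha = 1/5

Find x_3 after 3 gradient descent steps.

f(x) = 2x^2 + 2x, f'(x) = 4x + (2)
Step 1: f'(-1) = -2, x_1 = -1 - 1/5 * -2 = -3/5
Step 2: f'(-3/5) = -2/5, x_2 = -3/5 - 1/5 * -2/5 = -13/25
Step 3: f'(-13/25) = -2/25, x_3 = -13/25 - 1/5 * -2/25 = -63/125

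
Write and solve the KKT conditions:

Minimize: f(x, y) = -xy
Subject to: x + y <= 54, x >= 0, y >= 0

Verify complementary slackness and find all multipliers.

Problem: min -xy s.t. x + y <= 54 (multiplier lambda), x >= 0 (mu_x), y >= 0 (mu_y)
KKT stationarity: -y + lambda - mu_x = 0, -x + lambda - mu_y = 0, with lambda, mu_x, mu_y >= 0
Complementary slackness: lambda*(x + y - 54) = 0, mu_x*x = 0, mu_y*y = 0
If lambda = 0: y = -mu_x <= 0 and x = -mu_y <= 0 force x = y = 0 with f = 0; but x = y = 27 is feasible with f = -729 < 0, so this is not the minimum. Hence lambda > 0 and x + y = 54.
Try x > 0, y > 0 (so mu_x = mu_y = 0): y = lambda, x = lambda => x = y = lambda
x + y = 54 => 2*lambda = 54 => lambda = 27
x* = y* = 27 > 0, consistent with mu_x = mu_y = 0.
(Any feasible point with x = 0 or y = 0 has f = 0 > -729, so the minimum is not on those boundaries.)
min(-xy) = -729 (i.e. max xy = 729)
Multipliers: lambda = 27, mu_x = 0, mu_y = 0
Complementary slackness: lambda*(x + y - 54) = 27*(27 + 27 - 54) = 0, mu_x*x = 0*27 = 0, mu_y*y = 0*27 = 0. Satisfied.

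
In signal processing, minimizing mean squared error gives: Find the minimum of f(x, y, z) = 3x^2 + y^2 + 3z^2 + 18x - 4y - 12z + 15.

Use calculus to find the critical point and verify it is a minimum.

f(x,y,z) = 3x^2 + y^2 + 3z^2 + 18x - 4y - 12z + 15
df/dx = 6x + (18) = 0 => x = -3
df/dy = 2y + (-4) = 0 => y = 2
df/dz = 6z + (-12) = 0 => z = 2
f(-3,2,2) = 3*(-3)^2 + 1*(2)^2 + 3*(2)^2 + 18*(-3) + -4*(2) + -12*(2) + 15 = -28
Hessian is diagonal with entries 6, 2, 6 > 0, confirmed minimum.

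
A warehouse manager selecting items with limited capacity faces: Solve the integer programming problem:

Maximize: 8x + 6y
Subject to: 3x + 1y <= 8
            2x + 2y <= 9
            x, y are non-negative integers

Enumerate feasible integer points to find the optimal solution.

Constraint 1: 3x + 1y <= 8
Constraint 2: 2x + 2y <= 9
Feasible x range (need y >= 0): 0 <= x <= min(8/3, 9/2) => x in {0, ..., 2}.
Enumerate feasible integer points row by row (the coefficient of y is 6 > 0, so for each x the largest feasible y gives the best value):
  x = 0: y <= min((8 - 3*0)/1, (9 - 2*0)/2) => y in {0, ..., 4}; best 8*0 + 6*4 = 24
  x = 1: y <= min((8 - 3*1)/1, (9 - 2*1)/2) => y in {0, ..., 3}; best 8*1 + 6*3 = 26
  x = 2: y <= min((8 - 3*2)/1, (9 - 2*2)/2) => y in {0, ..., 2}; best 8*2 + 6*2 = 28
The maximum 8x + 6y = 28 is achieved at x = 2, y = 2.
Check: 3*2 + 1*2 = 8 <= 8 and 2*2 + 2*2 = 8 <= 9.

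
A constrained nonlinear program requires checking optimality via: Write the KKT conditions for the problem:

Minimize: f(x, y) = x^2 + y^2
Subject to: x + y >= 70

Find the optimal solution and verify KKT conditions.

KKT conditions for min x^2 + y^2 s.t. x + y >= 70:
Stationarity: 2x = mu, 2y = mu
So x = y = mu/2.
Complementary slackness: mu*(x + y - 70) = 0
Primal feasibility: x + y >= 70; dual feasibility: mu >= 0
If mu = 0 then x = y = 0, but 0 + 0 < 70 is infeasible, so the constraint is active.
Constraint active: x + y = 2*(mu/2) = 70 => mu = 70
x = y = 35, f = 2450
Verify: stationarity 2*35 = 70 = mu; primal 35 + 35 = 70 >= 70; dual mu = 70 >= 0; complementary slackness 70*(70 - 70) = 0. All KKT conditions hold.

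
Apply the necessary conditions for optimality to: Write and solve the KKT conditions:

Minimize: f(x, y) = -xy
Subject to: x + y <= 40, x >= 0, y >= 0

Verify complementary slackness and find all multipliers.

Problem: min -xy s.t. x + y <= 40 (multiplier lambda), x >= 0 (mu_x), y >= 0 (mu_y)
KKT stationarity: -y + lambda - mu_x = 0, -x + lambda - mu_y = 0, with lambda, mu_x, mu_y >= 0
Complementary slackness: lambda*(x + y - 40) = 0, mu_x*x = 0, mu_y*y = 0
If lambda = 0: y = -mu_x <= 0 and x = -mu_y <= 0 force x = y = 0 with f = 0; but x = y = 20 is feasible with f = -400 < 0, so this is not the minimum. Hence lambda > 0 and x + y = 40.
Try x > 0, y > 0 (so mu_x = mu_y = 0): y = lambda, x = lambda => x = y = lambda
x + y = 40 => 2*lambda = 40 => lambda = 20
x* = y* = 20 > 0, consistent with mu_x = mu_y = 0.
(Any feasible point with x = 0 or y = 0 has f = 0 > -400, so the minimum is not on those boundaries.)
min(-xy) = -400 (i.e. max xy = 400)
Multipliers: lambda = 20, mu_x = 0, mu_y = 0
Complementary slackness: lambda*(x + y - 40) = 20*(20 + 20 - 40) = 0, mu_x*x = 0*20 = 0, mu_y*y = 0*20 = 0. Satisfied.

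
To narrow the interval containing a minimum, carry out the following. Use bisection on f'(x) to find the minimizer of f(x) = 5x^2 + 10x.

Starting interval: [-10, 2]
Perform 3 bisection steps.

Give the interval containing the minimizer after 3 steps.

Finding critical point of f(x) = 5x^2 + 10x using bisection on f'(x) = 10x + 10.
f'(x) = 0 when x = -1.
Starting interval: [-10, 2]
Step 1: mid = -4, f'(mid) = -30, new interval = [-4, 2]
Step 2: mid = -1, f'(mid) = 0, new interval = [-1, -1]
Step 3: mid = -1, f'(mid) = 0, new interval = [-1, -1]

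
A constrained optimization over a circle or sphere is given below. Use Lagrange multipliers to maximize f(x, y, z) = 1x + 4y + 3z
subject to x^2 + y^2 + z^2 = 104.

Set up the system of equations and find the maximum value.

Lagrange conditions: 1 = 2*lambda*x, 4 = 2*lambda*y, 3 = 2*lambda*z
So x:1 = y:4 = z:3, i.e. x = 1t, y = 4t, z = 3t
Constraint: t^2*(1^2 + 4^2 + 3^2) = 104
  t^2 * 26 = 104  =>  t = sqrt(4)
Maximum = 1*1t + 4*4t + 3*3t = 26*sqrt(4) = 52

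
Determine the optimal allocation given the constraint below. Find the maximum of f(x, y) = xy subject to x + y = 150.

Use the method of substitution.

Substitute y = 150 - x into f(x,y) = xy:
g(x) = x(150 - x) = 150x - x^2
g'(x) = 150 - 2x = 0  =>  x = 75
y = 150 - 75 = 75
Maximum value = 75 * 75 = 5625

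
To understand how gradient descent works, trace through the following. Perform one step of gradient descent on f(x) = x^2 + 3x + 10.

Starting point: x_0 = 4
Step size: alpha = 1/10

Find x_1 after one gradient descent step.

f(x) = x^2 + 3x + 10
f'(x) = 2x + 3
f'(4) = 2*4 + (3) = 11
x_1 = x_0 - alpha * f'(x_0) = 4 - 1/10 * 11 = 29/10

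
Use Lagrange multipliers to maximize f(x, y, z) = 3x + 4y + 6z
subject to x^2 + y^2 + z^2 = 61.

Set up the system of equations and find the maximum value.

Lagrange conditions: 3 = 2*lambda*x, 4 = 2*lambda*y, 6 = 2*lambda*z
So x:3 = y:4 = z:6, i.e. x = 3t, y = 4t, z = 6t
Constraint: t^2*(3^2 + 4^2 + 6^2) = 61
  t^2 * 61 = 61  =>  t = sqrt(1)
Maximum = 3*3t + 4*4t + 6*6t = 61*sqrt(1) = 61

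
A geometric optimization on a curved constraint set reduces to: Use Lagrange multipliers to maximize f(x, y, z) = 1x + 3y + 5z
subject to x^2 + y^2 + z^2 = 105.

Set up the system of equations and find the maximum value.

Lagrange conditions: 1 = 2*lambda*x, 3 = 2*lambda*y, 5 = 2*lambda*z
So x:1 = y:3 = z:5, i.e. x = 1t, y = 3t, z = 5t
Constraint: t^2*(1^2 + 3^2 + 5^2) = 105
  t^2 * 35 = 105  =>  t = sqrt(3)
Maximum = 1*1t + 3*3t + 5*5t = 35*sqrt(3) = sqrt(3675)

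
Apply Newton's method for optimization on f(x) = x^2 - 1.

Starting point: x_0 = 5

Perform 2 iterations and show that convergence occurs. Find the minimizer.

f(x) = x^2 - 1, f'(x) = 2x + (0), f''(x) = 2
Step 1: f'(5) = 10, x_1 = 5 - 10/2 = 0
Step 2: f'(0) = 0, x_2 = 0 (converged)
Newton's method converges in 1 step for quadratics.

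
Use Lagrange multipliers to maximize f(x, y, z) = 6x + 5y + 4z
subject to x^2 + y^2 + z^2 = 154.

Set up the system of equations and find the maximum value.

Lagrange conditions: 6 = 2*lambda*x, 5 = 2*lambda*y, 4 = 2*lambda*z
So x:6 = y:5 = z:4, i.e. x = 6t, y = 5t, z = 4t
Constraint: t^2*(6^2 + 5^2 + 4^2) = 154
  t^2 * 77 = 154  =>  t = sqrt(2)
Maximum = 6*6t + 5*5t + 4*4t = 77*sqrt(2) = sqrt(11858)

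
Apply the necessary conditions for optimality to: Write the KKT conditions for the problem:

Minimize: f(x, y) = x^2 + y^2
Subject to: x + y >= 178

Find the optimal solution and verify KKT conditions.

KKT conditions for min x^2 + y^2 s.t. x + y >= 178:
Stationarity: 2x = mu, 2y = mu
So x = y = mu/2.
Complementary slackness: mu*(x + y - 178) = 0
Primal feasibility: x + y >= 178; dual feasibility: mu >= 0
If mu = 0 then x = y = 0, but 0 + 0 < 178 is infeasible, so the constraint is active.
Constraint active: x + y = 2*(mu/2) = 178 => mu = 178
x = y = 89, f = 15842
Verify: stationarity 2*89 = 178 = mu; primal 89 + 89 = 178 >= 178; dual mu = 178 >= 0; complementary slackness 178*(178 - 178) = 0. All KKT conditions hold.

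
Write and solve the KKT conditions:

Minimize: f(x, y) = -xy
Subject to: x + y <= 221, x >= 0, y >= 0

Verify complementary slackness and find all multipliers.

Problem: min -xy s.t. x + y <= 221 (multiplier lambda), x >= 0 (mu_x), y >= 0 (mu_y)
KKT stationarity: -y + lambda - mu_x = 0, -x + lambda - mu_y = 0, with lambda, mu_x, mu_y >= 0
Complementary slackness: lambda*(x + y - 221) = 0, mu_x*x = 0, mu_y*y = 0
If lambda = 0: y = -mu_x <= 0 and x = -mu_y <= 0 force x = y = 0 with f = 0; but x = y = 221/2 is feasible with f = -48841/4 < 0, so this is not the minimum. Hence lambda > 0 and x + y = 221.
Try x > 0, y > 0 (so mu_x = mu_y = 0): y = lambda, x = lambda => x = y = lambda
x + y = 221 => 2*lambda = 221 => lambda = 221/2
x* = y* = 221/2 > 0, consistent with mu_x = mu_y = 0.
(Any feasible point with x = 0 or y = 0 has f = 0 > -48841/4, so the minimum is not on those boundaries.)
min(-xy) = -48841/4 (i.e. max xy = 48841/4)
Multipliers: lambda = 221/2, mu_x = 0, mu_y = 0
Complementary slackness: lambda*(x + y - 221) = 221/2*(221/2 + 221/2 - 221) = 0, mu_x*x = 0*221/2 = 0, mu_y*y = 0*221/2 = 0. Satisfied.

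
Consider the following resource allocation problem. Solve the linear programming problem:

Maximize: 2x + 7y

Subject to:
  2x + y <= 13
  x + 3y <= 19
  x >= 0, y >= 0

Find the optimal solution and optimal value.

Feasible vertices: (0, 0), (0, 19/3), (4, 5), (13/2, 0)
Objective 2x + 7y at each:
  (0, 0): 0
  (0, 19/3): 133/3
  (4, 5): 43
  (13/2, 0): 13
Maximum is 133/3 at (0, 19/3).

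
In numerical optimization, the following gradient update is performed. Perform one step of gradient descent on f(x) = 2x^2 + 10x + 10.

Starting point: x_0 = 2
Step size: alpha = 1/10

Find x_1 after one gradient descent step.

f(x) = 2x^2 + 10x + 10
f'(x) = 4x + 10
f'(2) = 4*2 + (10) = 18
x_1 = x_0 - alpha * f'(x_0) = 2 - 1/10 * 18 = 1/5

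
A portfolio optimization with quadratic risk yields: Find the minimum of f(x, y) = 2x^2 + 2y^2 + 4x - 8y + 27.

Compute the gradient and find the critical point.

f(x,y) = 2x^2 + 2y^2 + 4x - 8y + 27
df/dx = 4x + (4) = 0  =>  x = -1
df/dy = 4y + (-8) = 0  =>  y = 2
f(-1, 2) = 2*(-1)^2 + 2*(2)^2 + 4*(-1) + -8*(2) + 27 = 17
Hessian is diagonal with entries 4, 4 > 0, so this is a minimum.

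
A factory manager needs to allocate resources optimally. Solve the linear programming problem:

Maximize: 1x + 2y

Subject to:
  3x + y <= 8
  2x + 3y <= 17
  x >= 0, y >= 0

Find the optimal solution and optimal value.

Feasible vertices: (0, 0), (0, 17/3), (1, 5), (8/3, 0)
Objective 1x + 2y at each:
  (0, 0): 0
  (0, 17/3): 34/3
  (1, 5): 11
  (8/3, 0): 8/3
Maximum is 34/3 at (0, 17/3).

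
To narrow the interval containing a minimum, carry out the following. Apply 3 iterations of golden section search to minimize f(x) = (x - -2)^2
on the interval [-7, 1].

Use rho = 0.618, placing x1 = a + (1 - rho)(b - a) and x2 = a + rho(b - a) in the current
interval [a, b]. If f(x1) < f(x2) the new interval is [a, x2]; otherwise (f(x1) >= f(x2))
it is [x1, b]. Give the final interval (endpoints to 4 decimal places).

Golden section search for min of f(x) = (x - -2)^2 on [-7, 1].
Each step: x1 = a + (1 - rho)(b - a), x2 = a + rho(b - a); if f(x1) < f(x2) keep [a, x2], otherwise keep [x1, b].
Step 1: [-7.0000, 1.0000], x1=-3.9440 (f=3.7791), x2=-2.0560 (f=0.0031); f(x1) > f(x2) => keep [-3.9440, 1.0000]
Step 2: [-3.9440, 1.0000], x1=-2.0554 (f=0.0031), x2=-0.8886 (f=1.2352); f(x1) < f(x2) => keep [-3.9440, -0.8886]
Step 3: [-3.9440, -0.8886], x1=-2.7768 (f=0.6035), x2=-2.0558 (f=0.0031); f(x1) > f(x2) => keep [-2.7768, -0.8886]
Final interval: [-2.7768, -0.8886]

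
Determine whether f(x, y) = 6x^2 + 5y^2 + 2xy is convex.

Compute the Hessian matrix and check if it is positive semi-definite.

f(x,y) = 6x^2 + 5y^2 + 2xy
Hessian H = [[12, 2], [2, 10]]
trace(H) = 22, det(H) = 116
Eigenvalues: (22 +/- sqrt(20)) / 2 = 13.24, 8.764
Since both eigenvalues > 0, f is convex.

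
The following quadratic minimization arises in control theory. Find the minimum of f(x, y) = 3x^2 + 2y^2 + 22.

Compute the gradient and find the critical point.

f(x,y) = 3x^2 + 2y^2 + 22
df/dx = 6x + (0) = 0  =>  x = 0
df/dy = 4y + (0) = 0  =>  y = 0
f(0, 0) = 3*(0)^2 + 2*(0)^2 + 22 = 22
Hessian is diagonal with entries 6, 4 > 0, so this is a minimum.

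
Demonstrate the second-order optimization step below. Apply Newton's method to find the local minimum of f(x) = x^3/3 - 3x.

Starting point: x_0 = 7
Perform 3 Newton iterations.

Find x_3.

f(x) = x^3/3 - 3x
f'(x) = x^2 - 3, f''(x) = 2x
Newton update: x_{n+1} = x_n - (x_n^2 - 3)/(2*x_n)
Step 1: x_0 = 7, f'=46, f''=14, x_1 = 26/7
Step 2: x_1 = 26/7, f'=529/49, f''=52/7, x_2 = 823/364
Step 3: x_2 = 823/364, f'=279841/132496, f''=823/182, x_3 = 1074817/599144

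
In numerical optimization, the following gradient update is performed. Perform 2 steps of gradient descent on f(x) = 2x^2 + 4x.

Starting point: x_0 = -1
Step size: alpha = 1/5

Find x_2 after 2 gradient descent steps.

f(x) = 2x^2 + 4x, f'(x) = 4x + (4)
Step 1: f'(-1) = 0, x_1 = -1 - 1/5 * 0 = -1
Step 2: f'(-1) = 0, x_2 = -1 - 1/5 * 0 = -1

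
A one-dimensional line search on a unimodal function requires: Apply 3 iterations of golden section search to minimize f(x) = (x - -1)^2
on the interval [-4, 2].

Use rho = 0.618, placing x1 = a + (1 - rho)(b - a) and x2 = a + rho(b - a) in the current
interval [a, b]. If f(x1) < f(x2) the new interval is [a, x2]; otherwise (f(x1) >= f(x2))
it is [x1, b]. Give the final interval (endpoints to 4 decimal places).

Golden section search for min of f(x) = (x - -1)^2 on [-4, 2].
Each step: x1 = a + (1 - rho)(b - a), x2 = a + rho(b - a); if f(x1) < f(x2) keep [a, x2], otherwise keep [x1, b].
Step 1: [-4.0000, 2.0000], x1=-1.7080 (f=0.5013), x2=-0.2920 (f=0.5013); f(x1) = f(x2) (tie, not '<') => keep [-1.7080, 2.0000]
Step 2: [-1.7080, 2.0000], x1=-0.2915 (f=0.5019), x2=0.5835 (f=2.5076); f(x1) < f(x2) => keep [-1.7080, 0.5835]
Step 3: [-1.7080, 0.5835], x1=-0.8326 (f=0.0280), x2=-0.2918 (f=0.5015); f(x1) < f(x2) => keep [-1.7080, -0.2918]
Final interval: [-1.7080, -0.2918]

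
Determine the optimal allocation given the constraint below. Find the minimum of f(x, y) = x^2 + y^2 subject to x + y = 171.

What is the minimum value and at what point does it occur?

Substitute y = 171 - x into f(x,y) = x^2 + y^2:
g(x) = x^2 + (171 - x)^2 = 2x^2 - 342x + 29241
g'(x) = 4x - 342 = 0  =>  x = 171/2
y = 171 - 171/2 = 171/2
Minimum value = (171/2)^2 + (171/2)^2 = 29241/2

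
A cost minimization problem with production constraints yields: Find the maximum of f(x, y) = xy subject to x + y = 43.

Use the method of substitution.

Substitute y = 43 - x into f(x,y) = xy:
g(x) = x(43 - x) = 43x - x^2
g'(x) = 43 - 2x = 0  =>  x = 43/2
y = 43 - 43/2 = 43/2
Maximum value = (43/2) * (43/2) = 1849/4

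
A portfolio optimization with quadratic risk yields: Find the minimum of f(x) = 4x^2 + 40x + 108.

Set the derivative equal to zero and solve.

f(x) = 4x^2 + 40x + 108
f'(x) = 8x + (40) = 0
x = -40/8 = -5
f(-5) = 8
Since f''(x) = 8 > 0, this is a minimum.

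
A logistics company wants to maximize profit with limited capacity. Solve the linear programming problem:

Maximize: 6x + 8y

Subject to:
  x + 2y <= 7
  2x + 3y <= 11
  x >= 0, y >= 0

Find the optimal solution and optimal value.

Feasible vertices: (0, 0), (0, 7/2), (1, 3), (11/2, 0)
Objective 6x + 8y at each:
  (0, 0): 0
  (0, 7/2): 28
  (1, 3): 30
  (11/2, 0): 33
Maximum is 33 at (11/2, 0).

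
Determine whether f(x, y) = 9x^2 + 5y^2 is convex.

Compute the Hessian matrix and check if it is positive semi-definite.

f(x,y) = 9x^2 + 5y^2
Hessian H = [[18, 0], [0, 10]]
trace(H) = 28, det(H) = 180
Eigenvalues: (28 +/- sqrt(64)) / 2 = 18, 10
Since both eigenvalues > 0, f is convex.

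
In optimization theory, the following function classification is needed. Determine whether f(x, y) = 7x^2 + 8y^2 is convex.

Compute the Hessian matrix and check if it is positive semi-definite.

f(x,y) = 7x^2 + 8y^2
Hessian H = [[14, 0], [0, 16]]
trace(H) = 30, det(H) = 224
Eigenvalues: (30 +/- sqrt(4)) / 2 = 16, 14
Since both eigenvalues > 0, f is convex.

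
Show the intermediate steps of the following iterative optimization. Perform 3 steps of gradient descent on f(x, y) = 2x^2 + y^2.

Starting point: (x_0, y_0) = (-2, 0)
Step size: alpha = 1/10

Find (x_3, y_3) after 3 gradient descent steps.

f(x,y) = 2x^2 + y^2
grad_x = 4x + 0y, grad_y = 2y + 0x
Step 1: grad = (-8, 0), (-6/5, 0)
Step 2: grad = (-24/5, 0), (-18/25, 0)
Step 3: grad = (-72/25, 0), (-54/125, 0)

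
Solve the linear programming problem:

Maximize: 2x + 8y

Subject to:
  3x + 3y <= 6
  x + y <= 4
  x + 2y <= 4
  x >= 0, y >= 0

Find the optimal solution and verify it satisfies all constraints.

Feasible vertices: (0, 0), (0, 2), (2, 0)
Objective 2x + 8y at each vertex:
  (0, 0): 0
  (0, 2): 16
  (2, 0): 4
Maximum is 16 at (0, 2).
Verify constraints at (x, y) = (0, 2):
  3*0 + 3*2 = 6 <= 6 (active)
  1*0 + 1*2 = 2 <= 4
  1*0 + 2*2 = 4 <= 4 (active)
  x = 0 >= 0, y = 2 >= 0. All constraints satisfied.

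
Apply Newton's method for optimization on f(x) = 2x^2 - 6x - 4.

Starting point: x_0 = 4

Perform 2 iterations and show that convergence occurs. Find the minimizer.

f(x) = 2x^2 - 6x - 4, f'(x) = 4x + (-6), f''(x) = 4
Step 1: f'(4) = 10, x_1 = 4 - 10/4 = 3/2
Step 2: f'(3/2) = 0, x_2 = 3/2 (converged)
Newton's method converges in 1 step for quadratics.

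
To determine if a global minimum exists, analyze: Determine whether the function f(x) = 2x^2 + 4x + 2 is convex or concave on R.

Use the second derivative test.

f(x) = 2x^2 + 4x + 2
f'(x) = 4x + 4
f''(x) = 4
Since f''(x) = 4 > 0 for all x, f is convex on R.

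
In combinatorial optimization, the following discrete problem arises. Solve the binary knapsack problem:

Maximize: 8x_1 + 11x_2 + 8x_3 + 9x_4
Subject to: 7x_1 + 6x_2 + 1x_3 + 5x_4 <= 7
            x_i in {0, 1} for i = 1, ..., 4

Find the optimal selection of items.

Items: item 1 (v=8, w=7), item 2 (v=11, w=6), item 3 (v=8, w=1), item 4 (v=9, w=5)
Capacity: 7
Checking all 16 subsets (w = total weight, v = total value):
  {}: w = 0, v = 0
  {1}: w = 7, v = 8
  {2}: w = 6, v = 11
  {3}: w = 1, v = 8
  {4}: w = 5, v = 9
  {1, 2}: w = 13 > 7, infeasible
  {1, 3}: w = 8 > 7, infeasible
  {1, 4}: w = 12 > 7, infeasible
  {2, 3}: w = 7, v = 19
  {2, 4}: w = 11 > 7, infeasible
  {3, 4}: w = 6, v = 17
  {1, 2, 3}: w = 14 > 7, infeasible
  {1, 2, 4}: w = 18 > 7, infeasible
  {1, 3, 4}: w = 13 > 7, infeasible
  {2, 3, 4}: w = 12 > 7, infeasible
  {1, 2, 3, 4}: w = 19 > 7, infeasible
Best feasible subset: items [2, 3]
Total weight: 7 <= 7, total value: 19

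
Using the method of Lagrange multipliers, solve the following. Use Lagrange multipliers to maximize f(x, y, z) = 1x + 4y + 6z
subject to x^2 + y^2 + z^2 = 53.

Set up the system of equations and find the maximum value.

Lagrange conditions: 1 = 2*lambda*x, 4 = 2*lambda*y, 6 = 2*lambda*z
So x:1 = y:4 = z:6, i.e. x = 1t, y = 4t, z = 6t
Constraint: t^2*(1^2 + 4^2 + 6^2) = 53
  t^2 * 53 = 53  =>  t = sqrt(1)
Maximum = 1*1t + 4*4t + 6*6t = 53*sqrt(1) = 53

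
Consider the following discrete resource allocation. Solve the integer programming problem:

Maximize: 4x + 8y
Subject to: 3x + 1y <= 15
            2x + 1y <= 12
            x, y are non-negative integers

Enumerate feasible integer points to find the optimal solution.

Constraint 1: 3x + 1y <= 15
Constraint 2: 2x + 1y <= 12
Feasible x range (need y >= 0): 0 <= x <= min(15/3, 12/2) => x in {0, ..., 5}.
Enumerate feasible integer points row by row (the coefficient of y is 8 > 0, so for each x the largest feasible y gives the best value):
  x = 0: y <= min((15 - 3*0)/1, (12 - 2*0)/1) => y in {0, ..., 12}; best 4*0 + 8*12 = 96
  x = 1: y <= min((15 - 3*1)/1, (12 - 2*1)/1) => y in {0, ..., 10}; best 4*1 + 8*10 = 84
  x = 2: y <= min((15 - 3*2)/1, (12 - 2*2)/1) => y in {0, ..., 8}; best 4*2 + 8*8 = 72
  x = 3: y <= min((15 - 3*3)/1, (12 - 2*3)/1) => y in {0, ..., 6}; best 4*3 + 8*6 = 60
  x = 4: y <= min((15 - 3*4)/1, (12 - 2*4)/1) => y in {0, ..., 3}; best 4*4 + 8*3 = 40
  x = 5: y <= min((15 - 3*5)/1, (12 - 2*5)/1) => y in {0}; best 4*5 + 8*0 = 20
The maximum 4x + 8y = 96 is achieved at x = 0, y = 12.
Check: 3*0 + 1*12 = 12 <= 15 and 2*0 + 1*12 = 12 <= 12.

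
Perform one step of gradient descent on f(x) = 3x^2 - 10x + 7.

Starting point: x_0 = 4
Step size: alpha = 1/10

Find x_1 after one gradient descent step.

f(x) = 3x^2 - 10x + 7
f'(x) = 6x - 10
f'(4) = 6*4 + (-10) = 14
x_1 = x_0 - alpha * f'(x_0) = 4 - 1/10 * 14 = 13/5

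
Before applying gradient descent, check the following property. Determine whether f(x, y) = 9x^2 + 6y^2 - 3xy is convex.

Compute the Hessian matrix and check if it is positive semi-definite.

f(x,y) = 9x^2 + 6y^2 - 3xy
Hessian H = [[18, -3], [-3, 12]]
trace(H) = 30, det(H) = 207
Eigenvalues: (30 +/- sqrt(72)) / 2 = 19.24, 10.76
Since both eigenvalues > 0, f is convex.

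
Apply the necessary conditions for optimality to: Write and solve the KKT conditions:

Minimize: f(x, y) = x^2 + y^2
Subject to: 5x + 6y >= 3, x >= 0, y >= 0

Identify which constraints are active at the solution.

KKT conditions for min x^2 + y^2 s.t. 5x + 6y >= 3, x >= 0, y >= 0:
Stationarity: 2x = mu*5 + mu_x, 2y = mu*6 + mu_y, with mu, mu_x, mu_y >= 0
Complementary slackness: mu*(5x + 6y - 3) = 0, mu_x*x = 0, mu_y*y = 0
(0, 0) is infeasible (5*0 + 6*0 < 3), so if mu = 0 stationarity would force x = mu_x/2 >= 0, y = mu_y/2 >= 0 with mu_x*x = mu_y*y = 0, i.e. x = y = 0: contradiction. Hence mu > 0 and 5x + 6y = 3 is active.
Try x > 0, y > 0 (so mu_x = mu_y = 0): x = 5*mu/2, y = 6*mu/2
Substitute: 5*(5*mu/2) + 6*(6*mu/2) = 3
  mu*61/2 = 3 => mu = 6/61
x* = 15/61 > 0, y* = 18/61 > 0, consistent with mu_x = mu_y = 0.
f is convex and the constraints are linear, so this KKT point is the global minimum.
f* = 9/61
Active constraints: 5x + 6y >= 3 (holds with equality, mu = 6/61 > 0); x >= 0 and y >= 0 are inactive (mu_x = mu_y = 0).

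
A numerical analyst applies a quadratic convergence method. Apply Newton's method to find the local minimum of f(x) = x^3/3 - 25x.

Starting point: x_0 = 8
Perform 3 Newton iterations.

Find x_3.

f(x) = x^3/3 - 25x
f'(x) = x^2 - 25, f''(x) = 2x
Newton update: x_{n+1} = x_n - (x_n^2 - 25)/(2*x_n)
Step 1: x_0 = 8, f'=39, f''=16, x_1 = 89/16
Step 2: x_1 = 89/16, f'=1521/256, f''=89/8, x_2 = 14321/2848
Step 3: x_2 = 14321/2848, f'=2313441/8111104, f''=14321/1424, x_3 = 407868641/81572416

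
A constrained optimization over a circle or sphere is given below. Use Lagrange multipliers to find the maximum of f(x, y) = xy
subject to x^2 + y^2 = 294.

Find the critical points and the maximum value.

Lagrange conditions: y = 2*lambda*x and x = 2*lambda*y
If x = 0 then y = 0, violating the constraint, so x, y != 0.
Dividing: y/x = x/y => x^2 = y^2 => y = x or y = -x
Constraint: 2x^2 = 294 => x^2 = 147 => x = +/-sqrt(147)
Critical points: (sqrt(147), sqrt(147)), (-sqrt(147), -sqrt(147)), (sqrt(147), -sqrt(147)), (-sqrt(147), sqrt(147))
  y = x:  xy = x^2 = 147  at (sqrt(147), sqrt(147)) and (-sqrt(147), -sqrt(147))
  y = -x: xy = -x^2 = -147 at (sqrt(147), -sqrt(147)) and (-sqrt(147), sqrt(147))
Maximum xy = 147 at (sqrt(147), sqrt(147)) and (-sqrt(147), -sqrt(147))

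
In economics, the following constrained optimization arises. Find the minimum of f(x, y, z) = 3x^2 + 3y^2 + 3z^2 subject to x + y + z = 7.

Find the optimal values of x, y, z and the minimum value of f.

Using Lagrange multipliers on f = 3x^2 + 3y^2 + 3z^2 with constraint x + y + z = 7:
Conditions: 2*3*x = lambda, 2*3*y = lambda, 2*3*z = lambda
So x = lambda/6, y = lambda/6, z = lambda/6
Substituting into constraint: lambda * (1/2) = 7
lambda = 14
x = 7/3, y = 7/3, z = 7/3
Minimum value = 49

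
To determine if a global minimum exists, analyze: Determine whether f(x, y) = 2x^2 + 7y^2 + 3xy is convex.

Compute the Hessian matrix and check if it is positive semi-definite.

f(x,y) = 2x^2 + 7y^2 + 3xy
Hessian H = [[4, 3], [3, 14]]
trace(H) = 18, det(H) = 47
Eigenvalues: (18 +/- sqrt(136)) / 2 = 14.83, 3.169
Since both eigenvalues > 0, f is convex.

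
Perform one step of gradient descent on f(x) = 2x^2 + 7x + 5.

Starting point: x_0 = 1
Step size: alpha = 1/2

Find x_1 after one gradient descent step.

f(x) = 2x^2 + 7x + 5
f'(x) = 4x + 7
f'(1) = 4*1 + (7) = 11
x_1 = x_0 - alpha * f'(x_0) = 1 - 1/2 * 11 = -9/2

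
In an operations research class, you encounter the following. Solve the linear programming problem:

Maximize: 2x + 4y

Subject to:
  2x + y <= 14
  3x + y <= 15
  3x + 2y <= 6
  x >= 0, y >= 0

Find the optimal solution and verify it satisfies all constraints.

Feasible vertices: (0, 0), (0, 3), (2, 0)
Objective 2x + 4y at each vertex:
  (0, 0): 0
  (0, 3): 12
  (2, 0): 4
Maximum is 12 at (0, 3).
Verify constraints at (x, y) = (0, 3):
  2*0 + 1*3 = 3 <= 14
  3*0 + 1*3 = 3 <= 15
  3*0 + 2*3 = 6 <= 6 (active)
  x = 0 >= 0, y = 3 >= 0. All constraints satisfied.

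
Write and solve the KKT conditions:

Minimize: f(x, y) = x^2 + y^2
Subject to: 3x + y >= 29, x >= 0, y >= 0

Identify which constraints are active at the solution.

KKT conditions for min x^2 + y^2 s.t. 3x + 1y >= 29, x >= 0, y >= 0:
Stationarity: 2x = mu*3 + mu_x, 2y = mu*1 + mu_y, with mu, mu_x, mu_y >= 0
Complementary slackness: mu*(3x + y - 29) = 0, mu_x*x = 0, mu_y*y = 0
(0, 0) is infeasible (3*0 + 1*0 < 29), so if mu = 0 stationarity would force x = mu_x/2 >= 0, y = mu_y/2 >= 0 with mu_x*x = mu_y*y = 0, i.e. x = y = 0: contradiction. Hence mu > 0 and 3x + y = 29 is active.
Try x > 0, y > 0 (so mu_x = mu_y = 0): x = 3*mu/2, y = 1*mu/2
Substitute: 3*(3*mu/2) + 1*(1*mu/2) = 29
  mu*10/2 = 29 => mu = 29/5
x* = 87/10 > 0, y* = 29/10 > 0, consistent with mu_x = mu_y = 0.
f is convex and the constraints are linear, so this KKT point is the global minimum.
f* = 841/10
Active constraints: 3x + y >= 29 (holds with equality, mu = 29/5 > 0); x >= 0 and y >= 0 are inactive (mu_x = mu_y = 0).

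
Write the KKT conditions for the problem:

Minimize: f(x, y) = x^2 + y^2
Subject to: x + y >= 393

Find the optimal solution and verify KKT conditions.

KKT conditions for min x^2 + y^2 s.t. x + y >= 393:
Stationarity: 2x = mu, 2y = mu
So x = y = mu/2.
Complementary slackness: mu*(x + y - 393) = 0
Primal feasibility: x + y >= 393; dual feasibility: mu >= 0
If mu = 0 then x = y = 0, but 0 + 0 < 393 is infeasible, so the constraint is active.
Constraint active: x + y = 2*(mu/2) = 393 => mu = 393
x = y = 393/2, f = 154449/2
Verify: stationarity 2*(393/2) = 393 = mu; primal 393/2 + 393/2 = 393 >= 393; dual mu = 393 >= 0; complementary slackness 393*(393 - 393) = 0. All KKT conditions hold.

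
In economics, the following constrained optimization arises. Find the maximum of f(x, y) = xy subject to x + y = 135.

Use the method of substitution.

Substitute y = 135 - x into f(x,y) = xy:
g(x) = x(135 - x) = 135x - x^2
g'(x) = 135 - 2x = 0  =>  x = 135/2
y = 135 - 135/2 = 135/2
Maximum value = (135/2) * (135/2) = 18225/4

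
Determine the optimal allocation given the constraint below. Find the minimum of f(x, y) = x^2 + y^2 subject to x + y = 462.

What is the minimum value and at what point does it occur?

Substitute y = 462 - x into f(x,y) = x^2 + y^2:
g(x) = x^2 + (462 - x)^2 = 2x^2 - 924x + 213444
g'(x) = 4x - 924 = 0  =>  x = 231
y = 462 - 231 = 231
Minimum value = 231^2 + 231^2 = 106722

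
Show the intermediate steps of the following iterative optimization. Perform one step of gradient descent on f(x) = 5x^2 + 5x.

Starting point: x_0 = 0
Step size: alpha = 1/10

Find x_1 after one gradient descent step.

f(x) = 5x^2 + 5x
f'(x) = 10x + 5
f'(0) = 10*0 + (5) = 5
x_1 = x_0 - alpha * f'(x_0) = 0 - 1/10 * 5 = -1/2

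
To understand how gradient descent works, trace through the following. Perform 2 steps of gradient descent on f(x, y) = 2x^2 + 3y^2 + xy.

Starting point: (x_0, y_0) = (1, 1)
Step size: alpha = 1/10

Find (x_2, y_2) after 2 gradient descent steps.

f(x,y) = 2x^2 + 3y^2 + xy
grad_x = 4x + 1y, grad_y = 6y + 1x
Step 1: grad = (5, 7), (1/2, 3/10)
Step 2: grad = (23/10, 23/10), (27/100, 7/100)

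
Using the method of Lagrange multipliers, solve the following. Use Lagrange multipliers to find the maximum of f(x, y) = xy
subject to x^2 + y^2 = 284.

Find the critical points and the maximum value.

Lagrange conditions: y = 2*lambda*x and x = 2*lambda*y
If x = 0 then y = 0, violating the constraint, so x, y != 0.
Dividing: y/x = x/y => x^2 = y^2 => y = x or y = -x
Constraint: 2x^2 = 284 => x^2 = 142 => x = +/-sqrt(142)
Critical points: (sqrt(142), sqrt(142)), (-sqrt(142), -sqrt(142)), (sqrt(142), -sqrt(142)), (-sqrt(142), sqrt(142))
  y = x:  xy = x^2 = 142  at (sqrt(142), sqrt(142)) and (-sqrt(142), -sqrt(142))
  y = -x: xy = -x^2 = -142 at (sqrt(142), -sqrt(142)) and (-sqrt(142), sqrt(142))
Maximum xy = 142 at (sqrt(142), sqrt(142)) and (-sqrt(142), -sqrt(142))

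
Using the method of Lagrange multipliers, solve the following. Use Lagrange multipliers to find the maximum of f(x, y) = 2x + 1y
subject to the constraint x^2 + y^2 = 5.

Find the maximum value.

Set up Lagrange conditions: grad f = lambda * grad g
  2 = 2*lambda*x
  1 = 2*lambda*y
From these: x/y = 2/1, so x = 2t, y = 1t for some t.
Substitute into constraint: (2t)^2 + (1t)^2 = 5
  t^2 * 5 = 5
  t = sqrt(5/5)
Maximum = 2*x + 1*y = (2^2 + 1^2)*t = 5 * sqrt(5/5) = 5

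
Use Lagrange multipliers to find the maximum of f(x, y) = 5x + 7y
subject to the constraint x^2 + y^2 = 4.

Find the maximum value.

Set up Lagrange conditions: grad f = lambda * grad g
  5 = 2*lambda*x
  7 = 2*lambda*y
From these: x/y = 5/7, so x = 5t, y = 7t for some t.
Substitute into constraint: (5t)^2 + (7t)^2 = 4
  t^2 * 74 = 4
  t = sqrt(4/74)
Maximum = 5*x + 7*y = (5^2 + 7^2)*t = 74 * sqrt(4/74) = sqrt(296)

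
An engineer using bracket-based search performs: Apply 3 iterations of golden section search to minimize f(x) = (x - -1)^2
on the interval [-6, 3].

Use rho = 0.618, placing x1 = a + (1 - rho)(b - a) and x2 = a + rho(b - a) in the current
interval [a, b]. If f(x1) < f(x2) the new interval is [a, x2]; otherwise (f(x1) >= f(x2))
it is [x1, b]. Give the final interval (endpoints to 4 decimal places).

Golden section search for min of f(x) = (x - -1)^2 on [-6, 3].
Each step: x1 = a + (1 - rho)(b - a), x2 = a + rho(b - a); if f(x1) < f(x2) keep [a, x2], otherwise keep [x1, b].
Step 1: [-6.0000, 3.0000], x1=-2.5620 (f=2.4398), x2=-0.4380 (f=0.3158); f(x1) > f(x2) => keep [-2.5620, 3.0000]
Step 2: [-2.5620, 3.0000], x1=-0.4373 (f=0.3166), x2=0.8753 (f=3.5168); f(x1) < f(x2) => keep [-2.5620, 0.8753]
Step 3: [-2.5620, 0.8753], x1=-1.2489 (f=0.0620), x2=-0.4377 (f=0.3161); f(x1) < f(x2) => keep [-2.5620, -0.4377]
Final interval: [-2.5620, -0.4377]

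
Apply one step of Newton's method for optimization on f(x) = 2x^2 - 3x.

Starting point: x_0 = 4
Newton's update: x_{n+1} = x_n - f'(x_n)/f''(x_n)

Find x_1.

f(x) = 2x^2 - 3x
f'(x) = 4x + (-3), f''(x) = 4
Newton step: x_1 = x_0 - f'(x_0)/f''(x_0)
f'(4) = 13
x_1 = 4 - 13/4 = 3/4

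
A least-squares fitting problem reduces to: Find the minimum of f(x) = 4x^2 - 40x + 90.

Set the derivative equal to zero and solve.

f(x) = 4x^2 - 40x + 90
f'(x) = 8x + (-40) = 0
x = 40/8 = 5
f(5) = -10
Since f''(x) = 8 > 0, this is a minimum.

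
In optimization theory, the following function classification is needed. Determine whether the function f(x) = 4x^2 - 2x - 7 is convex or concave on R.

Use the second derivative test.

f(x) = 4x^2 - 2x - 7
f'(x) = 8x - 2
f''(x) = 8
Since f''(x) = 8 > 0 for all x, f is convex on R.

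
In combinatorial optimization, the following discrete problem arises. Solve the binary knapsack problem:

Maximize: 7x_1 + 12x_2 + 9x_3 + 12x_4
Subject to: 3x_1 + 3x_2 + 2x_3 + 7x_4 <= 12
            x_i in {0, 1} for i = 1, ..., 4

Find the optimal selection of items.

Items: item 1 (v=7, w=3), item 2 (v=12, w=3), item 3 (v=9, w=2), item 4 (v=12, w=7)
Capacity: 12
Checking all 16 subsets (w = total weight, v = total value):
  {}: w = 0, v = 0
  {1}: w = 3, v = 7
  {2}: w = 3, v = 12
  {3}: w = 2, v = 9
  {4}: w = 7, v = 12
  {1, 2}: w = 6, v = 19
  {1, 3}: w = 5, v = 16
  {1, 4}: w = 10, v = 19
  {2, 3}: w = 5, v = 21
  {2, 4}: w = 10, v = 24
  {3, 4}: w = 9, v = 21
  {1, 2, 3}: w = 8, v = 28
  {1, 2, 4}: w = 13 > 12, infeasible
  {1, 3, 4}: w = 12, v = 28
  {2, 3, 4}: w = 12, v = 33
  {1, 2, 3, 4}: w = 15 > 12, infeasible
Best feasible subset: items [2, 3, 4]
Total weight: 12 <= 12, total value: 33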